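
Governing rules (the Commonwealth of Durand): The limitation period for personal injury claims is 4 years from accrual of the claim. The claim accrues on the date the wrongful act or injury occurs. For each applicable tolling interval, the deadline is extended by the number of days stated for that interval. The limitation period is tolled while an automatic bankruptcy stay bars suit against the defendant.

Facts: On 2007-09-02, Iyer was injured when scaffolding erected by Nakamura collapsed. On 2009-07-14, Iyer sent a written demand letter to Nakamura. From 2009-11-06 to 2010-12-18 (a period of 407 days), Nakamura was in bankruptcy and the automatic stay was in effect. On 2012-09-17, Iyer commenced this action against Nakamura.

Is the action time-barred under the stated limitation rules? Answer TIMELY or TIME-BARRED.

TIMELY

The claim accrued on 2007-09-02, the date of the act.
Adding the 4 years base period to 2007-09-02 gives a deadline of 2011-09-02, before any tolling.
The automatic bankruptcy stay from 2009-11-06 to 2010-12-18 tolled the period for 407 days, extending the deadline to 2012-10-13.
Nothing else in the chronology tolls or restarts the period.
Filing on 2012-09-17 beat the 2012-10-13 deadline — the action is timely.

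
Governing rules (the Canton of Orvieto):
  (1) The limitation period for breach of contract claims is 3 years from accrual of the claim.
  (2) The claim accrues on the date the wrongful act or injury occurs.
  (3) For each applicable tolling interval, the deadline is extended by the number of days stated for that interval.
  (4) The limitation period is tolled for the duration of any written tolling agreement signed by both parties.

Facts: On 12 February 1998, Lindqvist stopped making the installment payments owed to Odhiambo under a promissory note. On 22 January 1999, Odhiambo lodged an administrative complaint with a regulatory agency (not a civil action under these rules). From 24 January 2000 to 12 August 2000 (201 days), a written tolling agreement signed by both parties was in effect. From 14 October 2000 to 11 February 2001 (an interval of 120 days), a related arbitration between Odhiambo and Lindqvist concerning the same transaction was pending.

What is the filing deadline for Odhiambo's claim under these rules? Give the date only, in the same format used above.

1 September 2001

The claim accrued on 12 February 1998, when the wrongful act occurred.
Adding the 3 years base period to 12 February 1998 gives a deadline of 12 February 2001, before any tolling.
The period was tolled for 201 days by the written tolling agreement (24 January 2000 to 12 August 2000), pushing the deadline to 1 September 2001.
No stated provision tolls the period for a pending arbitration, so the interval from 14 October 2000 to 11 February 2001 has no effect on the deadline.
The other events in the timeline have no effect on the limitation period under the stated rules.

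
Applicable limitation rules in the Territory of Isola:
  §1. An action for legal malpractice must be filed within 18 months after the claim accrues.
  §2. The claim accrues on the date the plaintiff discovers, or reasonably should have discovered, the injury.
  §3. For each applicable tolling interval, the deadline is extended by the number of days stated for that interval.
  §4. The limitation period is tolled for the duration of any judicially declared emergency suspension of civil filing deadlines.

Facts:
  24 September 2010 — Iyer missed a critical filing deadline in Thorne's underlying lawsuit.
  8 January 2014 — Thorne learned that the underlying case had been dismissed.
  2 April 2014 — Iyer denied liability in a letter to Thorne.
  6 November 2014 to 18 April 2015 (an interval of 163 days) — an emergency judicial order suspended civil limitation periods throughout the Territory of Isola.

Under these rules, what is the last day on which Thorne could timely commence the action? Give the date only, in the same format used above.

18 December 2015

Accrual is tied to discovery, so the period began on 8 January 2014 rather than on 24 September 2010 when the act occurred.
The untolled deadline — 18 months after 8 January 2014 — is 8 July 2015.
The emergency suspension of filing deadlines from 6 November 2014 to 18 April 2015 tolled the period for 163 days, extending the deadline to 18 December 2015.
None of the other events listed affects the running of the period under the stated rules.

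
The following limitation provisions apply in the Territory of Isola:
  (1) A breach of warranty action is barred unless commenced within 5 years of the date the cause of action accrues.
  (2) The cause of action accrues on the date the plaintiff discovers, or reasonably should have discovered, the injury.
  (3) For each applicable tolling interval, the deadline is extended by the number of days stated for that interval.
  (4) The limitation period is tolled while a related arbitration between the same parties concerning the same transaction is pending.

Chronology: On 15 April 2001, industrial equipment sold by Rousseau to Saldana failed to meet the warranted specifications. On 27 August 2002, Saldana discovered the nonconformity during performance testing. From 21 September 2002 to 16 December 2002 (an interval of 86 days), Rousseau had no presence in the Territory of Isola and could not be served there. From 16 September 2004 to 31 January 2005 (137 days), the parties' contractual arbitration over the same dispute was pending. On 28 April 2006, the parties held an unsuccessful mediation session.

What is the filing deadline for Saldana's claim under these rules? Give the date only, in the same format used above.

11 January 2008

Accrual is tied to discovery, so the period began on 27 August 2002 rather than on 15 April 2001 when the act occurred.
Adding the 5 years base period to 27 August 2002 gives a deadline of 27 August 2007, before any tolling.
The pending related arbitration from 16 September 2004 to 31 January 2005 tolled the period for 137 days, extending the deadline to 11 January 2008.
The defendant's absence from the jurisdiction from 21 September 2002 to 16 December 2002 does not toll the period, because no stated rule makes the defendant's absence a tolling event.
None of the other events listed affects the running of the period under the stated rules.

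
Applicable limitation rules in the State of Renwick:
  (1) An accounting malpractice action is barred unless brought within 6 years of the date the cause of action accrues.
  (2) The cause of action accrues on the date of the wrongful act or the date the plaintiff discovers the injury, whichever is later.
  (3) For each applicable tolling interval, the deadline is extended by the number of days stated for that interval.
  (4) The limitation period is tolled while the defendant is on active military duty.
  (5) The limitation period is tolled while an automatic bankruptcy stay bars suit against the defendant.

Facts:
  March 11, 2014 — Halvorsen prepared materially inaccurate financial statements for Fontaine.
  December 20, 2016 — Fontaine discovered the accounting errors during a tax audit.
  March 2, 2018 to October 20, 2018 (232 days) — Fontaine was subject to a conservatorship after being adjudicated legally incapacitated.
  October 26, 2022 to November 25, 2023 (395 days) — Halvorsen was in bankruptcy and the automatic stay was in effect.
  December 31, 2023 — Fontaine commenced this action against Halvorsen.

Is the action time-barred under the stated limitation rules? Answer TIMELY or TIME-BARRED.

The claim accrued on December 20, 2016 — the later of the March 11, 2014 act and the December 20, 2016 discovery.
6 years from December 20, 2016 is December 20, 2022.
Because the automatic bankruptcy stay ran from October 26, 2022 to November 25, 2023, the deadline is extended by 395 days to January 19, 2024.
The plaintiff's legal incapacity from March 2, 2018 to October 20, 2018 does not toll the period, because no stated rule makes the plaintiff's incapacity a tolling event.
The December 31, 2023 filing precedes the January 19, 2024 deadline; the claim is timely.

TIMELY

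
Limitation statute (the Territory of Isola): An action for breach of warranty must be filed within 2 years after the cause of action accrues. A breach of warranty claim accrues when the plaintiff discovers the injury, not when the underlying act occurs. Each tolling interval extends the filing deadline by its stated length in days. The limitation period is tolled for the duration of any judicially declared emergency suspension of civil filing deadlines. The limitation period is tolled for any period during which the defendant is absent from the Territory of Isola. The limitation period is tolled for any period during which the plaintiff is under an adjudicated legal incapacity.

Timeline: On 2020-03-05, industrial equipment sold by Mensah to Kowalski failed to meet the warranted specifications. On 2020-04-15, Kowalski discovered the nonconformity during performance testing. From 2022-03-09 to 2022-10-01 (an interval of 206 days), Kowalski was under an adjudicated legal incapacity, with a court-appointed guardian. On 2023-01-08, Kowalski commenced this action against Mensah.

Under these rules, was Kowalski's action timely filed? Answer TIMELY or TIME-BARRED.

Under the discovery rule, the claim accrued on 2020-04-15, when Kowalski discovered the injury — not on the 2020-03-05 date of the underlying act.
The untolled deadline — 2 years after 2020-04-15 — is 2022-04-15.
Because the plaintiff's legal incapacity ran from 2022-03-09 to 2022-10-01, the deadline is extended by 206 days to 2022-11-07.
Filing on 2023-01-08 missed the 2022-11-07 deadline — the action is time-barred.

TIME-BARRED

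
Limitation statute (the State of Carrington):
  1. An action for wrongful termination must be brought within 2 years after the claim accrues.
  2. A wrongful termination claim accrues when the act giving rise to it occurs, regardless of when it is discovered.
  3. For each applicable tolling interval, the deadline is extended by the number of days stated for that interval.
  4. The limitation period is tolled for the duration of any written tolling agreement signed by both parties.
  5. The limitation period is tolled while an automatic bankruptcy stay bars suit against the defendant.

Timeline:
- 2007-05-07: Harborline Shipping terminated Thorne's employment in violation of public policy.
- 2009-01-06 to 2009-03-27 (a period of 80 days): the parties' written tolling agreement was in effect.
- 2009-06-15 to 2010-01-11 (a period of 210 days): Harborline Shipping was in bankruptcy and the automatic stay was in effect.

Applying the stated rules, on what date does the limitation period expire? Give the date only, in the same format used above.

The claim accrued on 2007-05-07, the date of the act.
2 years from 2007-05-07 is 2009-05-07.
Because the written tolling agreement ran from 2009-01-06 to 2009-03-27, the deadline is extended by 80 days to 2009-07-26.
Because the automatic bankruptcy stay ran from 2009-06-15 to 2010-01-11, the deadline is extended by 210 days to 2010-02-21.

2010-02-21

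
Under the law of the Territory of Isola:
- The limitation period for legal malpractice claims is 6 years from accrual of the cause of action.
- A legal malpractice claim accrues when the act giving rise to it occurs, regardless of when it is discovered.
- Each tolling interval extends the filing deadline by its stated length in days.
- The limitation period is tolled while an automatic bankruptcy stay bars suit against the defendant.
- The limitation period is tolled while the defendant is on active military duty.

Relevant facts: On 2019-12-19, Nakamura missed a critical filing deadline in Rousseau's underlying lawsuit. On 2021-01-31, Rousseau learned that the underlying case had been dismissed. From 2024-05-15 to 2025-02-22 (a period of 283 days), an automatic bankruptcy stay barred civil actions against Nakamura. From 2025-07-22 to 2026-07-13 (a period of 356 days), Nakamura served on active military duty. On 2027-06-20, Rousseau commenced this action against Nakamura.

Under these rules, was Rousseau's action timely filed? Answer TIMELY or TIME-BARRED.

The claim accrued on 2019-12-19, when the wrongful act occurred; under the stated occurrence rule the 2021-01-31 discovery does not delay accrual.
6 years from 2019-12-19 is 2025-12-19.
The automatic bankruptcy stay from 2024-05-15 to 2025-02-22 tolled the period for 283 days, extending the deadline to 2026-09-28.
The period was tolled for 356 days by the defendant's active military service (2025-07-22 to 2026-07-13), pushing the deadline to 2027-09-19.
Rousseau filed on 2027-06-20, before the 2027-09-19 deadline, so the action is timely.

TIMELY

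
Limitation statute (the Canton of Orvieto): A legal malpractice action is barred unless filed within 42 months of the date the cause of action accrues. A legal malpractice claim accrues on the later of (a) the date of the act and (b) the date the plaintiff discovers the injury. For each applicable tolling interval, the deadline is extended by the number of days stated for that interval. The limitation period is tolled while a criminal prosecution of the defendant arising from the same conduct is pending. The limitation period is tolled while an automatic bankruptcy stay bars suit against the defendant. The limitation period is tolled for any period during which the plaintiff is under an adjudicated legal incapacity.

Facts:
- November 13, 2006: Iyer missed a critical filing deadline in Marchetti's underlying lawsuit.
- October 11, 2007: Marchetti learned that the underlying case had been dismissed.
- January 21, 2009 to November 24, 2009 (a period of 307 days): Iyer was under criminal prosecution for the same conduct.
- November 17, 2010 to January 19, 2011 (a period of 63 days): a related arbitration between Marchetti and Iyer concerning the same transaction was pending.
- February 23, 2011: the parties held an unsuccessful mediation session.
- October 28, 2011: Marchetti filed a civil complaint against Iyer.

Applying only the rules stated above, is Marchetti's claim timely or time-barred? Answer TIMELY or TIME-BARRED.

TIMELY

Because discovery on October 11, 2007 post-dates the November 13, 2006 act, accrual under the later-of rule falls on October 11, 2007.
Adding the 42 months base period to October 11, 2007 gives a deadline of April 11, 2011, before any tolling.
The period was tolled for 307 days by the pending criminal prosecution (January 21, 2009 to November 24, 2009), pushing the deadline to February 12, 2012.
Although a pending arbitration ran from November 17, 2010 to January 19, 2011, the stated rules do not make that a tolling event, so it is disregarded.
Nothing else in the chronology tolls or restarts the period.
Marchetti filed on October 28, 2011, before the February 12, 2012 deadline, so the action is timely.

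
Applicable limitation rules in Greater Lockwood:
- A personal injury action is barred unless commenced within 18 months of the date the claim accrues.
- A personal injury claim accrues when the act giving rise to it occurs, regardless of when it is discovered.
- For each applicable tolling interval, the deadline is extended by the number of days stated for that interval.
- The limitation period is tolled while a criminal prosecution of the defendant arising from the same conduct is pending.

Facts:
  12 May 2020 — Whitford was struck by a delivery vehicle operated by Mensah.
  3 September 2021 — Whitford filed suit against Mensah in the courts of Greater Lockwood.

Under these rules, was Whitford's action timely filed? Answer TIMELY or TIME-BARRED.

The claim accrued on 12 May 2020, the date of the act.
Adding the 18 months base period to 12 May 2020 gives a deadline of 12 November 2021, before any tolling.
Filing on 3 September 2021 beat the 12 November 2021 deadline — the action is timely.

TIMELY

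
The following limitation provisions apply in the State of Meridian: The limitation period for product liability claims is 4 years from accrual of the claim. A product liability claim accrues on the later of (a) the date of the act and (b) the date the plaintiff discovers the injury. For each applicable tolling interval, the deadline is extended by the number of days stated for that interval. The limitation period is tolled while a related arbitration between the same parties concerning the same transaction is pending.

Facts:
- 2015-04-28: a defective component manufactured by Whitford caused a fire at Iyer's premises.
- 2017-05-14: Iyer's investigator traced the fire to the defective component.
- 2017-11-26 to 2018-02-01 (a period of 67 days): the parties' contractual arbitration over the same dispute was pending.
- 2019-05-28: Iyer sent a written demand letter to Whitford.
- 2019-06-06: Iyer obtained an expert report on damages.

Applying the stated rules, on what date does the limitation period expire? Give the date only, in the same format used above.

2021-07-20

Taking the later of the act (2015-04-28) and discovery (2017-05-14), the claim accrued on 2017-05-14.
Adding the 4 years base period to 2017-05-14 gives a deadline of 2021-05-14, before any tolling.
The pending related arbitration from 2017-11-26 to 2018-02-01 tolled the period for 67 days, extending the deadline to 2021-07-20.
None of the other events listed affects the running of the period under the stated rules.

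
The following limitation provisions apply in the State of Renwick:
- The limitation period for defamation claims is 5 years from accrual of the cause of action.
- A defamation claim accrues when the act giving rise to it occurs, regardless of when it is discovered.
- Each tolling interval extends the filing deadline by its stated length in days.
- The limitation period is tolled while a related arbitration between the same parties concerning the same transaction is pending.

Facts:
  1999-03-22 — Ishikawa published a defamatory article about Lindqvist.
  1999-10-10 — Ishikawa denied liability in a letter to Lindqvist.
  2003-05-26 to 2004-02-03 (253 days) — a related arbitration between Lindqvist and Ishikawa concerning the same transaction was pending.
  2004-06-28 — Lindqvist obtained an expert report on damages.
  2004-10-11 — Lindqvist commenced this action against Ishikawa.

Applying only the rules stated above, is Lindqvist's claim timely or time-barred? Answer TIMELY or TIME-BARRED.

The cause of action accrued on 1999-03-22, the date of the act.
The untolled deadline — 5 years after 1999-03-22 — is 2004-03-22.
Because the pending related arbitration ran from 2003-05-26 to 2004-02-03, the deadline is extended by 253 days to 2004-11-30.
Nothing else in the chronology tolls or restarts the period.
Filing on 2004-10-11 beat the 2004-11-30 deadline — the action is timely.

TIMELY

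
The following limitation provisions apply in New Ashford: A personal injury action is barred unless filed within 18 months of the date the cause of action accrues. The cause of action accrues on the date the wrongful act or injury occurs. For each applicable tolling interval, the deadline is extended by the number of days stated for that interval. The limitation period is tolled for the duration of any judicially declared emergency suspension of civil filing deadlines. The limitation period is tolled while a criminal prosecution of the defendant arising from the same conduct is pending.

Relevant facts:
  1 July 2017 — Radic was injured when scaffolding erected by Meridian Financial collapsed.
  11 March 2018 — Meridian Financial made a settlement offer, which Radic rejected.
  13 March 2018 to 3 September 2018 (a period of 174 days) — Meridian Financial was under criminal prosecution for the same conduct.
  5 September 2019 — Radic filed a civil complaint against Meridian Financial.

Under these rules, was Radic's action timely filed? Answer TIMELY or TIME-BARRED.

The limitation period began to run on 1 July 2017.
18 months from 1 July 2017 is 1 January 2019.
Because the pending criminal prosecution ran from 13 March 2018 to 3 September 2018, the deadline is extended by 174 days to 24 June 2019.
None of the other events listed affects the running of the period under the stated rules.
Radic filed on 5 September 2019, after the 24 June 2019 deadline, so the action is time-barred.

TIME-BARRED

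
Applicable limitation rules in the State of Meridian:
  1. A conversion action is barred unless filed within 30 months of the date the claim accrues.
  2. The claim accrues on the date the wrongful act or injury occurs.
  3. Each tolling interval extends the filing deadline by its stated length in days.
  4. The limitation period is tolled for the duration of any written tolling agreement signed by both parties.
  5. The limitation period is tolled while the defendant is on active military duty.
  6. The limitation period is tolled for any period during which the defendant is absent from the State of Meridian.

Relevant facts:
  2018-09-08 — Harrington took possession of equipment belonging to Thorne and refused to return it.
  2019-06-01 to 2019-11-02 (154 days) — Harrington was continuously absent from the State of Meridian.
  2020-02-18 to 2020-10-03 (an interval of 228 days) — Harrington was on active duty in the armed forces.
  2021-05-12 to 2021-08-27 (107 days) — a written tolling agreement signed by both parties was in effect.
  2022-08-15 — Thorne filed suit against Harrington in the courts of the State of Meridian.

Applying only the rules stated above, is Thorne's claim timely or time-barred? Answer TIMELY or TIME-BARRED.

The claim accrued on 2018-09-08, the date of the act.
Adding the 30 months base period to 2018-09-08 gives a deadline of 2021-03-08, before any tolling.
The defendant's absence from the jurisdiction from 2019-06-01 to 2019-11-02 tolled the period for 154 days, extending the deadline to 2021-08-09.
Because the defendant's active military service ran from 2020-02-18 to 2020-10-03, the deadline is extended by 228 days to 2022-03-25.
Because the written tolling agreement ran from 2021-05-12 to 2021-08-27, the deadline is extended by 107 days to 2022-07-10.
Filing on 2022-08-15 missed the 2022-07-10 deadline — the action is time-barred.

TIME-BARRED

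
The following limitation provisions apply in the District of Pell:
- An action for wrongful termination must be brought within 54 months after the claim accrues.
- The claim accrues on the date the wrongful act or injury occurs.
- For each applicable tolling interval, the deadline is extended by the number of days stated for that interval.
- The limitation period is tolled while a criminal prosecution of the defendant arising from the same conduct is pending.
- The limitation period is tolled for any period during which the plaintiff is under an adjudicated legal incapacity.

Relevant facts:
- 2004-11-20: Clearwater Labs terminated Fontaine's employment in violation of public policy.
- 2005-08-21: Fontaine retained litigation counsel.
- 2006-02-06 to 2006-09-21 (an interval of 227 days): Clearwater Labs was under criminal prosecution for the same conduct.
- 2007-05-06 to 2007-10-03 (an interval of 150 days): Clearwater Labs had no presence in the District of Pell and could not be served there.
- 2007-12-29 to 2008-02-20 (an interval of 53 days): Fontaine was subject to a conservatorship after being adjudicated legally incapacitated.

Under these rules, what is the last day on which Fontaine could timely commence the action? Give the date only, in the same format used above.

2010-02-24

The claim accrued on 2004-11-20, when the wrongful act occurred.
The untolled deadline — 54 months after 2004-11-20 — is 2009-05-20.
The pending criminal prosecution from 2006-02-06 to 2006-09-21 tolled the period for 227 days, extending the deadline to 2010-01-02.
Because the plaintiff's legal incapacity ran from 2007-12-29 to 2008-02-20, the deadline is extended by 53 days to 2010-02-24.
No stated provision tolls the period for the defendant's absence, so the interval from 2007-05-06 to 2007-10-03 has no effect on the deadline.
None of the other events listed affects the running of the period under the stated rules.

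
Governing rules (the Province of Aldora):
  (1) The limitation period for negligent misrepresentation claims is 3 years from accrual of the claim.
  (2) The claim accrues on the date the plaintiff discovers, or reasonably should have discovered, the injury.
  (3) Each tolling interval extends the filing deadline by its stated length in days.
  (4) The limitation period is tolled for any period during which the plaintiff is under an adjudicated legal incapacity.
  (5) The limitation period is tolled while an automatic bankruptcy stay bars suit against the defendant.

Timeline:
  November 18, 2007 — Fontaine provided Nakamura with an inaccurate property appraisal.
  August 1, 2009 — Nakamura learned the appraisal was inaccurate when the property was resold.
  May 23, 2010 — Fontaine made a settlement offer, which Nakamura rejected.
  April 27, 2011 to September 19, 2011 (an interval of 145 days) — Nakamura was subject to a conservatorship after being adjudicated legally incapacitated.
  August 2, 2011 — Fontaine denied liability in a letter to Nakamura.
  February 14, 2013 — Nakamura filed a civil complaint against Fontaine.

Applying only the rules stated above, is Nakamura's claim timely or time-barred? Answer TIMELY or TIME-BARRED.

TIME-BARRED

The claim did not accrue until Nakamura discovered the injury on August 1, 2009; the November 18, 2007 act date does not start the clock under the stated rule.
Adding the 3 years base period to August 1, 2009 gives a deadline of August 1, 2012, before any tolling.
The plaintiff's legal incapacity from April 27, 2011 to September 19, 2011 tolled the period for 145 days, extending the deadline to December 24, 2012.
None of the other events listed affects the running of the period under the stated rules.
The February 14, 2013 filing falls after the December 24, 2012 deadline; the claim is time-barred.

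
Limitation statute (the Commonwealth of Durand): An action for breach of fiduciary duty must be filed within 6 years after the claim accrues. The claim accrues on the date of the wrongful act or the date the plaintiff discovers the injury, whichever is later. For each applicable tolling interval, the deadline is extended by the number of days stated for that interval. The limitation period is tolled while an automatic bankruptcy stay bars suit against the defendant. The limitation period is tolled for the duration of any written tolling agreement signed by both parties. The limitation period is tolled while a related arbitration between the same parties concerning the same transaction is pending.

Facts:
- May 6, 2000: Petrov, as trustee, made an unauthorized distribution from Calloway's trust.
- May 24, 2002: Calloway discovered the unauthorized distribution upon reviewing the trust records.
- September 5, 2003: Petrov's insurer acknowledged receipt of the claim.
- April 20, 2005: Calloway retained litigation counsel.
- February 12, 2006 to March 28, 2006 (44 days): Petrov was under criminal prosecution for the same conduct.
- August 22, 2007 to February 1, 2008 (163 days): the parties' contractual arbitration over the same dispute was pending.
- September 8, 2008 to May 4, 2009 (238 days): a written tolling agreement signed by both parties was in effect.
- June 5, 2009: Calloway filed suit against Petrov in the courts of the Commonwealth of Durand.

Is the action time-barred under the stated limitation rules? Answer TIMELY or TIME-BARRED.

TIMELY

The claim accrued on May 24, 2002 — the later of the May 6, 2000 act and the May 24, 2002 discovery.
The untolled deadline — 6 years after May 24, 2002 — is May 24, 2008.
The period was tolled for 163 days by the pending related arbitration (August 22, 2007 to February 1, 2008), pushing the deadline to November 3, 2008.
The period was tolled for 238 days by the written tolling agreement (September 8, 2008 to May 4, 2009), pushing the deadline to June 29, 2009.
The pending criminal prosecution from February 12, 2006 to March 28, 2006 does not toll the period, because no stated rule makes a criminal prosecution a tolling event.
Nothing else in the chronology tolls or restarts the period.
Filing on June 5, 2009 beat the June 29, 2009 deadline — the action is timely.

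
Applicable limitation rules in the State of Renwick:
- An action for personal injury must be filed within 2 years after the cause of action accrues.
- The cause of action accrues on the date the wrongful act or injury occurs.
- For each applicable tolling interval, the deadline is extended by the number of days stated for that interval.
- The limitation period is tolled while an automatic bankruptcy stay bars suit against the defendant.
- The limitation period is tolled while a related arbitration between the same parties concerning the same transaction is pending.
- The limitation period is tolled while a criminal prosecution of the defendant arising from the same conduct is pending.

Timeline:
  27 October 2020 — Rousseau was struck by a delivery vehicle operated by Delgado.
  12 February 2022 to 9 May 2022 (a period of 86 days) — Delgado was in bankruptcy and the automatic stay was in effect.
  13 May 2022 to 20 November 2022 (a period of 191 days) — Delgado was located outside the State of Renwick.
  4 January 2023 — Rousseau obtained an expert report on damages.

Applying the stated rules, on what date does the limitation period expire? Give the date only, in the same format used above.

The cause of action accrued on 27 October 2020, the date of the act.
2 years from 27 October 2020 is 27 October 2022.
The period was tolled for 86 days by the automatic bankruptcy stay (12 February 2022 to 9 May 2022), pushing the deadline to 21 January 2023.
Although the defendant's absence ran from 13 May 2022 to 20 November 2022, the stated rules do not make that a tolling event, so it is disregarded.
Nothing else in the chronology tolls or restarts the period.

21 January 2023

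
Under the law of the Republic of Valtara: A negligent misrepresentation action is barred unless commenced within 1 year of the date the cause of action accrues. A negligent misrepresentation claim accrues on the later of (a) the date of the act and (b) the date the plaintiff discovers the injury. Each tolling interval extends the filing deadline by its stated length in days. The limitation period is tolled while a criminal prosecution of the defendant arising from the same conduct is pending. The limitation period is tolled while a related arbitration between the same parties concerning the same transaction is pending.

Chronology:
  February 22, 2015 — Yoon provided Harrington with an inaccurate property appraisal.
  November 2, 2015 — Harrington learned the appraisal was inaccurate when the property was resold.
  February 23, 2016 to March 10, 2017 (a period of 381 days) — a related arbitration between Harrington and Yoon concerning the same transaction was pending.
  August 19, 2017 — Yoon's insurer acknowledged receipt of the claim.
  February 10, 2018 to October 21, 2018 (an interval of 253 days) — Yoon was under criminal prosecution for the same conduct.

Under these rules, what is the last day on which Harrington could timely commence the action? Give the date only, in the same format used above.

November 18, 2017

Because discovery on November 2, 2015 post-dates the February 22, 2015 act, accrual under the later-of rule falls on November 2, 2015.
Adding the 1 year base period to November 2, 2015 gives a deadline of November 2, 2016, before any tolling.
The period was tolled for 381 days by the pending related arbitration (February 23, 2016 to March 10, 2017), pushing the deadline to November 18, 2017.
The pending criminal prosecution starting February 10, 2018 came too late — the period had run on November 18, 2017 — and so does not extend the deadline.
None of the other events listed affects the running of the period under the stated rules.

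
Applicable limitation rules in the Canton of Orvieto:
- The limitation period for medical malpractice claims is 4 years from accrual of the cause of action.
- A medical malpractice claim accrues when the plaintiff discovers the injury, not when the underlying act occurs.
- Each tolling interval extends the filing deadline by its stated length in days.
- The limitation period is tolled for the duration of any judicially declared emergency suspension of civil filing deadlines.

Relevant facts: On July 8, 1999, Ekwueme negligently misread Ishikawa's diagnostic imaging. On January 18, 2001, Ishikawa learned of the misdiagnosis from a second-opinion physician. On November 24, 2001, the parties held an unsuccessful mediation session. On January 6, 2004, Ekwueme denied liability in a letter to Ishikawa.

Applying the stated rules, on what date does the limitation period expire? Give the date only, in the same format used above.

January 18, 2005

Accrual is tied to discovery, so the period began on January 18, 2001 rather than on July 8, 1999 when the act occurred.
The untolled deadline — 4 years after January 18, 2001 — is January 18, 2005.
Nothing else in the chronology tolls or restarts the period.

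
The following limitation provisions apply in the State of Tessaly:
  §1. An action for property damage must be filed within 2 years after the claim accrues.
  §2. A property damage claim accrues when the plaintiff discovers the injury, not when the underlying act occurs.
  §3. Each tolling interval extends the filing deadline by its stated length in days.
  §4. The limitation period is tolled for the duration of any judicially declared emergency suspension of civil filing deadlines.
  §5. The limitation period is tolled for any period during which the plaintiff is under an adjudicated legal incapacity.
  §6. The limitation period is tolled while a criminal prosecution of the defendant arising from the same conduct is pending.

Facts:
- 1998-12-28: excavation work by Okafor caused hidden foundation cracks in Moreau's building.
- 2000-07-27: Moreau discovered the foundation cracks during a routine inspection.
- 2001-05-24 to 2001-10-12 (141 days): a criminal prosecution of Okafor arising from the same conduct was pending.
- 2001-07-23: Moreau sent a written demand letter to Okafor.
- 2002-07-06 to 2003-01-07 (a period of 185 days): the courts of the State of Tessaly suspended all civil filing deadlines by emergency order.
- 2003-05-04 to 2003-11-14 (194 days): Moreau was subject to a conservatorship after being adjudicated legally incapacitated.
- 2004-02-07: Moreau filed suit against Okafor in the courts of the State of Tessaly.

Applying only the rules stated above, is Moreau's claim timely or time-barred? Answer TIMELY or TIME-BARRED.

TIME-BARRED

The claim did not accrue until Moreau discovered the injury on 2000-07-27; the 1998-12-28 act date does not start the clock under the stated rule.
Adding the 2 years base period to 2000-07-27 gives a deadline of 2002-07-27, before any tolling.
The pending criminal prosecution from 2001-05-24 to 2001-10-12 tolled the period for 141 days, extending the deadline to 2002-12-15.
The emergency suspension of filing deadlines from 2002-07-06 to 2003-01-07 tolled the period for 185 days, extending the deadline to 2003-06-18.
Because the plaintiff's legal incapacity ran from 2003-05-04 to 2003-11-14, the deadline is extended by 194 days to 2003-12-29.
Nothing else in the chronology tolls or restarts the period.
Moreau filed on 2004-02-07, after the 2003-12-29 deadline, so the action is time-barred.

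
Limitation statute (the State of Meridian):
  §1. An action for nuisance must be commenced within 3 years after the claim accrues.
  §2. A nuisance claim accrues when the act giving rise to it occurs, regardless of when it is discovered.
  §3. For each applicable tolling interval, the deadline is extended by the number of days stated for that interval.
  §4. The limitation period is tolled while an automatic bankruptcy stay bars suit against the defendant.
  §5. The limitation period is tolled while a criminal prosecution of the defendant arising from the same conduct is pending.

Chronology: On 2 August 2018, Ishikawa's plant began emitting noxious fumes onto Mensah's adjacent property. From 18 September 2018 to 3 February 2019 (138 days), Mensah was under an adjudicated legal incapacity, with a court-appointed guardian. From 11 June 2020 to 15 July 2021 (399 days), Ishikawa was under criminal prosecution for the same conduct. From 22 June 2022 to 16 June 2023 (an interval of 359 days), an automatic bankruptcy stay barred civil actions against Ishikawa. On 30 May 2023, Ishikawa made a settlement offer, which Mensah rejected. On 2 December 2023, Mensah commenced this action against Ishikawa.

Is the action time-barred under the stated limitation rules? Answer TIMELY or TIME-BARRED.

TIME-BARRED

The limitation period began to run on 2 August 2018.
The untolled deadline — 3 years after 2 August 2018 — is 2 August 2021.
The period was tolled for 399 days by the pending criminal prosecution (11 June 2020 to 15 July 2021), pushing the deadline to 5 September 2022.
Because the automatic bankruptcy stay ran from 22 June 2022 to 16 June 2023, the deadline is extended by 359 days to 30 August 2023.
The plaintiff's legal incapacity from 18 September 2018 to 3 February 2019 does not toll the period, because no stated rule makes the plaintiff's incapacity a tolling event.
The other events in the timeline have no effect on the limitation period under the stated rules.
Mensah filed on 2 December 2023, after the 30 August 2023 deadline, so the action is time-barred.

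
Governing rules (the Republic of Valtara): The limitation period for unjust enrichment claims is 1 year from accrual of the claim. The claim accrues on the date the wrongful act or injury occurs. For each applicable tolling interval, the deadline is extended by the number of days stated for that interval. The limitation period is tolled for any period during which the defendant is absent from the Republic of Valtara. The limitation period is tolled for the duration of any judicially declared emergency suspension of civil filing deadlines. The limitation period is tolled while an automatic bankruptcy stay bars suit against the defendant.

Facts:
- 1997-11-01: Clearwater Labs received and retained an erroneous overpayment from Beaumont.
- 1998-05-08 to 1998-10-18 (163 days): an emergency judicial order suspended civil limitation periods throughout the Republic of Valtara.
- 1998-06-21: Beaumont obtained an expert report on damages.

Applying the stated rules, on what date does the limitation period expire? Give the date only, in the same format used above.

The limitation period began to run on 1997-11-01.
Adding the 1 year base period to 1997-11-01 gives a deadline of 1998-11-01, before any tolling.
The emergency suspension of filing deadlines from 1998-05-08 to 1998-10-18 tolled the period for 163 days, extending the deadline to 1999-04-13.
Nothing else in the chronology tolls or restarts the period.

1999-04-13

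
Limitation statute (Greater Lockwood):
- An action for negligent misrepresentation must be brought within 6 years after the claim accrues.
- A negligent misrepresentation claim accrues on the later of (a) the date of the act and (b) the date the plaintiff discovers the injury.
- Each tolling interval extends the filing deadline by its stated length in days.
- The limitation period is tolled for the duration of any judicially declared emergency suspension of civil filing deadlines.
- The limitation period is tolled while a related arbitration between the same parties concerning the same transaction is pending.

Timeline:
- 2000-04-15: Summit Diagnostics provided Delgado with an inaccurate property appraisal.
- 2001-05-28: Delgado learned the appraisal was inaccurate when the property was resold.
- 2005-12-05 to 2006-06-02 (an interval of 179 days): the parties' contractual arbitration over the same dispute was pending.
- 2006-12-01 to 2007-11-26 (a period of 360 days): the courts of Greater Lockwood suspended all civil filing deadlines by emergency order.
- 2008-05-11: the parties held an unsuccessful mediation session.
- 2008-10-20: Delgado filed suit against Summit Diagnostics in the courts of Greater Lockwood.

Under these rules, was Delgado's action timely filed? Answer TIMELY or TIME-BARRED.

Because discovery on 2001-05-28 post-dates the 2000-04-15 act, accrual under the later-of rule falls on 2001-05-28.
6 years from 2001-05-28 is 2007-05-28.
The pending related arbitration from 2005-12-05 to 2006-06-02 tolled the period for 179 days, extending the deadline to 2007-11-23.
The period was tolled for 360 days by the emergency suspension of filing deadlines (2006-12-01 to 2007-11-26), pushing the deadline to 2008-11-17.
None of the other events listed affects the running of the period under the stated rules.
The 2008-10-20 filing precedes the 2008-11-17 deadline; the claim is timely.

TIMELY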